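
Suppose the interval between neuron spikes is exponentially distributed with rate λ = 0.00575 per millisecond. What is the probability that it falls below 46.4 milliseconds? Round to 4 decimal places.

P(X ≤ 46.4) = 1 − e^(−λ·46.4) = 1 − e^(−0.2668) ≈ 0.2342.

0.2342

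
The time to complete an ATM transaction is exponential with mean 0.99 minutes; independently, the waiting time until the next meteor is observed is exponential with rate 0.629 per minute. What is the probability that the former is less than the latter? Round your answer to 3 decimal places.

0.616

λ_1 = 1/0.99 = 1.0101, λ_2 = 0.629.
For independent exponentials, P(the former < the latter) = λ_1/(λ_1+λ_2) = 1.0101/1.6391 ≈ 0.616.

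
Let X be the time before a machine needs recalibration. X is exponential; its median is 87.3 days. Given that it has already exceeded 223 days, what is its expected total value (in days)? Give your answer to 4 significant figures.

348.9

For an exponential, median = ln(2)/λ, so λ = ln 2 / 87.3 = 0.00793983 per day.
By memorylessness, E[X | X > 223] = 223 + 1/λ = 223 + 125.947 = 348.947 days.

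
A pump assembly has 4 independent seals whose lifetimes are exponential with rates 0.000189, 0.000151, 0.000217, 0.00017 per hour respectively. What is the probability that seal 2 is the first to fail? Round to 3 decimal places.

0.208

The time to first failure is exponential with rate Σλ = 0.000189 + 0.000151 + 0.000217 + 0.00017 = 0.000727.
P(seal 2 first) = λ_2/Σλ = 0.000151/0.000727 ≈ 0.208.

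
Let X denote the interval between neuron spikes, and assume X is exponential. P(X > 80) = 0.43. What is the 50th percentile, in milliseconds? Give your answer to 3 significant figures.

65.7

e^(−λ·80) = 0.43 ⇒ λ = −ln(0.43)/80 = 0.0105496.
50th percentile: 1 − e^(−λt) = 0.5, t = −ln(0.5)/λ = 65.7035 milliseconds.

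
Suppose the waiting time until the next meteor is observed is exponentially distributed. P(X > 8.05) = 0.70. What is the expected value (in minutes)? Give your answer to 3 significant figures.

22.6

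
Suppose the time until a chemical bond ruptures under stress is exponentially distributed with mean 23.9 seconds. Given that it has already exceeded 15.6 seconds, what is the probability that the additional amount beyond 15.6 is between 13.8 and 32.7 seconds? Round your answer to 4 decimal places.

The rate is λ = 1/23.9 = 0.041841 per second.
Memoryless: the residual past 15.6 is again Exp(λ).
P(13.8 < residual < 32.7) = e^(−λ·13.8) − e^(−λ·32.7) = 0.56135 − 0.25456 ≈ 0.3068.

0.3068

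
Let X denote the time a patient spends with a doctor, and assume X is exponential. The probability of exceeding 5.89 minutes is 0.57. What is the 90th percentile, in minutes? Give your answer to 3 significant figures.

24.1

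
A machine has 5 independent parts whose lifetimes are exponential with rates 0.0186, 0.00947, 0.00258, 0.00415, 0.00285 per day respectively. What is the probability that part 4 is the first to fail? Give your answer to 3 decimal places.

0.110

The time to first failure is exponential with rate Σλ = 0.0186 + 0.00947 + 0.00258 + 0.00415 + 0.00285 = 0.03765.
P(part 4 first) = λ_4/Σλ = 0.00415/0.03765 ≈ 0.110.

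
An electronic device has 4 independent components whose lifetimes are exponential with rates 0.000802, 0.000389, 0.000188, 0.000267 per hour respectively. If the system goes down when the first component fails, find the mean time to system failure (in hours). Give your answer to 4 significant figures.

607.5

The time to first failure is exponential with rate Σλ = 0.000802 + 0.000389 + 0.000188 + 0.000267 = 0.001646.
E[min] = 1/Σλ = 1/0.001646 = 607.533 hours.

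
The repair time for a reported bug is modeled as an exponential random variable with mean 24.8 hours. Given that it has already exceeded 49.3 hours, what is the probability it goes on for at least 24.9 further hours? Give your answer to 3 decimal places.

0.366

The rate is λ = 1/24.8 = 0.0403226 per hour.
The exponential is memoryless, so the remaining time is again Exp(λ): the condition X > 49.3 is irrelevant.
P(X > 24.9) = e^(−1.004) ≈ 0.366.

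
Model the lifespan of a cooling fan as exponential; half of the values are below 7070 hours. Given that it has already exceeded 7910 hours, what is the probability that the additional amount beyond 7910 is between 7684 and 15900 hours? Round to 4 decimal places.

0.2604

For an exponential, median = ln(2)/λ, so λ = ln 2 / 7070 = 0.0000980406 per hour.
Memoryless: the residual past 7910 is again Exp(λ).
P(7684 < residual < 15900) = e^(−λ·7684) − e^(−λ·15900) = 0.47079 − 0.21038 ≈ 0.2604.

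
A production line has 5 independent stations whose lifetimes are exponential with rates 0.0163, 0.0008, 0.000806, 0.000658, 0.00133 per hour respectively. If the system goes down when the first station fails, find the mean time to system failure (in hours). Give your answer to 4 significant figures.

50.27

The time to first failure is exponential with rate Σλ = 0.0163 + 0.0008 + 0.000806 + 0.000658 + 0.00133 = 0.019894.
E[min] = 1/Σλ = 1/0.019894 = 50.2664 hours.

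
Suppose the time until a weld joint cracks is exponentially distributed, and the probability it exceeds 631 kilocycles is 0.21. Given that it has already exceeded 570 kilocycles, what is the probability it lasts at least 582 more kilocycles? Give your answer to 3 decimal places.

0.237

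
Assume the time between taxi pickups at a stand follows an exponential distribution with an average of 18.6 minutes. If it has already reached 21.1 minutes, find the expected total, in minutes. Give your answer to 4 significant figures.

39.70

The rate is λ = 1/18.6 = 0.0537634 per minute.
By memorylessness, E[X | X > 21.1] = 21.1 + 1/λ = 21.1 + 18.6 = 39.7 minutes.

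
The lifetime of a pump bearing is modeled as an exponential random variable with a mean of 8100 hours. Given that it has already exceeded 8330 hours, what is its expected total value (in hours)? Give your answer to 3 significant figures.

16400

The rate is λ = 1/8100 = 0.000123457 per hour.
By memorylessness, E[X | X > 8330] = 8330 + 1/λ = 8330 + 8100 = 16430 hours.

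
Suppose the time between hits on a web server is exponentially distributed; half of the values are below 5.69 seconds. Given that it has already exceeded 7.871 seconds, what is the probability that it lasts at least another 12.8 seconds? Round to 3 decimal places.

For an exponential, median = ln(2)/λ, so λ = ln 2 / 5.69 = 0.121818 per second.
P(X > s+t | X > s) = e^(−λ(s+t))/e^(−λs) = e^(−λt), independent of s = 7.871.
P(X > 12.8) = e^(−1.5593) ≈ 0.210.

0.210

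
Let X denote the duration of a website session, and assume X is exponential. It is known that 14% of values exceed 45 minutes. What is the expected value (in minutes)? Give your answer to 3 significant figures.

e^(−λ·45) = 0.14 ⇒ λ = −ln(0.14)/45 = 0.0436914.
Mean = 1/λ = 22.8878 minutes.

22.9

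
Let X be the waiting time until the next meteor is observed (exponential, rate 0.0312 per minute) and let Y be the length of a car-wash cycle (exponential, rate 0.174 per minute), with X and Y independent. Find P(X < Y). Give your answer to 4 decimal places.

0.1520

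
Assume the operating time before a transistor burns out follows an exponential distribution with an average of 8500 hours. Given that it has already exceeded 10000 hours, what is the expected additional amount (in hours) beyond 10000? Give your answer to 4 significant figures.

8500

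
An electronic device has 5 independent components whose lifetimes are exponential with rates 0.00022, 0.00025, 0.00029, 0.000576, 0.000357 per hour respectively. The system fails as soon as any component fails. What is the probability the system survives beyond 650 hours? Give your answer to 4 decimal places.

The time to first failure is exponential with rate Σλ = 0.00022 + 0.00025 + 0.00029 + 0.000576 + 0.000357 = 0.001693.
P(min > 650) = e^(−0.001693·650) = e^(−1.1004) ≈ 0.3327.

0.3327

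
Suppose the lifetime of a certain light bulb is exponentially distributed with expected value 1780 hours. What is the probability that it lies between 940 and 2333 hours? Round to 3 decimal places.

0.320

The rate is λ = 1/1780 = 0.000561798 per hour.
P(940 < X < 2333) = e^(−λ·940) − e^(−λ·2333) = 0.58973 − 0.26964 ≈ 0.320.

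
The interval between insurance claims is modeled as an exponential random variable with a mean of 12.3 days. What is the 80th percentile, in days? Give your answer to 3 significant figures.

The rate is λ = 1/12.3 = 0.0813008 per day.
Set 1 − e^(−λt) = 0.8, so t = −ln(0.2)/λ = 1.6094/0.0813008 ≈ 19.7961 days.

19.8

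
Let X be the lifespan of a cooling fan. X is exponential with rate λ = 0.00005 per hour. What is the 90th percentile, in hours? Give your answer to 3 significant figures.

46100

Set 1 − e^(−λt) = 0.9, so t = −ln(0.1)/λ = 2.3026/0.00005 ≈ 46051.7 hours.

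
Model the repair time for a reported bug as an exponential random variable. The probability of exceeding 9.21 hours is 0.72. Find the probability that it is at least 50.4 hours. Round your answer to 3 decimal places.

e^(−λ·9.21) = 0.72 ⇒ λ = −ln(0.72)/9.21 = 0.0356682.
P(X > 50.4) = e^(−0.0356682·50.4) = e^(−1.7977) ≈ 0.166.

0.166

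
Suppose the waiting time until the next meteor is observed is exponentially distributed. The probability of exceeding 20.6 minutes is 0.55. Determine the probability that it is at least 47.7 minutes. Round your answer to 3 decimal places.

e^(−λ·20.6) = 0.55 ⇒ λ = −ln(0.55)/20.6 = 0.0290212.
P(X > 47.7) = e^(−0.0290212·47.7) = e^(−1.3843) ≈ 0.250.

0.250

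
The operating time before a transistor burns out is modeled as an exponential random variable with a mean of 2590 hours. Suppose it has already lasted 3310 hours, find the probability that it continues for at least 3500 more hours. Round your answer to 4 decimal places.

The rate is λ = 1/2590 = 0.0003861 per hour.
The exponential is memoryless, so the remaining time is again Exp(λ): the condition X > 3310 is irrelevant.
P(X > 3500) = e^(−1.3514) ≈ 0.2589.

0.2589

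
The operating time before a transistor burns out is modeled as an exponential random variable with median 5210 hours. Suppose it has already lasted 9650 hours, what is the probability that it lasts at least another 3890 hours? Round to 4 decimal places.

0.5960

For an exponential, median = ln(2)/λ, so λ = ln 2 / 5210 = 0.000133042 per hour.
By the memoryless property, P(X > 9650+3890 | X > 9650) = P(X > 3890).
P(X > 3890) = e^(−0.51753) ≈ 0.5960.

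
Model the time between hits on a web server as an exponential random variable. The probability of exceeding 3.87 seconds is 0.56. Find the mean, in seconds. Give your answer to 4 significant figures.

6.675

e^(−λ·3.87) = 0.56 ⇒ λ = −ln(0.56)/3.87 = 0.149824.
Mean = 1/λ = 6.6745 seconds.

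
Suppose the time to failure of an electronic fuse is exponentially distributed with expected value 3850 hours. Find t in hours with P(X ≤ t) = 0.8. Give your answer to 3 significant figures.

The rate is λ = 1/3850 = 0.00025974 per hour.
Set 1 − e^(−λt) = 0.8, so t = −ln(0.2)/λ = 1.6094/0.00025974 ≈ 6196.34 hours.

6200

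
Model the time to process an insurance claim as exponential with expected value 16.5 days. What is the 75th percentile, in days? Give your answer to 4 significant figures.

22.87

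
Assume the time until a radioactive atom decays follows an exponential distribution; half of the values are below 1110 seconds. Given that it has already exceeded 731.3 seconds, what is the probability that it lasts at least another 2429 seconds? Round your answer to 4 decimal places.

For an exponential, median = ln(2)/λ, so λ = ln 2 / 1110 = 0.000624457 per second.
The exponential is memoryless, so the remaining time is again Exp(λ): the condition X > 731.3 is irrelevant.
P(X > 2429) = e^(−1.5168) ≈ 0.2194.

0.2194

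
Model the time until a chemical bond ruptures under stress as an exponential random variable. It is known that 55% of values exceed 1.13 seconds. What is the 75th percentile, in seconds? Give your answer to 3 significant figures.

e^(−λ·1.13) = 0.55 ⇒ λ = −ln(0.55)/1.13 = 0.529059.
75th percentile: 1 − e^(−λt) = 0.75, t = −ln(0.25)/λ = 2.6203 seconds.

2.62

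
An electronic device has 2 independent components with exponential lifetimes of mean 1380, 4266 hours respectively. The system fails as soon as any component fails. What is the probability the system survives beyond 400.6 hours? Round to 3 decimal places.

The first failure time is exponential with rate Σλ_i = 1/1380 + 1/4266 = 0.000959049 per hour.
P(min > 400.6) = e^(−0.000959049·400.6) = e^(−0.3842) ≈ 0.681.

0.681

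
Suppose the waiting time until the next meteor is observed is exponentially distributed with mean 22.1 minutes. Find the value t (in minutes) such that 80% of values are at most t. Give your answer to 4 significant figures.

35.57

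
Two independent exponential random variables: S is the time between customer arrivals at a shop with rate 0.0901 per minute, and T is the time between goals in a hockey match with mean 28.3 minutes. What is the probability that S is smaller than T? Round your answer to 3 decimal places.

0.718

λ_1 = 0.0901, λ_2 = 1/28.3 = 0.0353357.
For independent exponentials, P(S < T) = λ_1/(λ_1+λ_2) = 0.0901/0.125436 ≈ 0.718.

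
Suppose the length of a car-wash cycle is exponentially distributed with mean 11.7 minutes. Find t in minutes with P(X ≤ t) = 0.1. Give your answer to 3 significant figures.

The rate is λ = 1/11.7 = 0.0854701 per minute.
Set 1 − e^(−λt) = 0.1, so t = −ln(0.9)/λ = 0.10536/0.0854701 ≈ 1.23272 minutes.

1.23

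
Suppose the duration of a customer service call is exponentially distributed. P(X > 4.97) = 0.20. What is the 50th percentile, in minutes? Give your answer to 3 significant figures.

2.14

e^(−λ·4.97) = 0.20 ⇒ λ = −ln(0.20)/4.97 = 0.323831.
50th percentile: 1 − e^(−λt) = 0.5, t = −ln(0.5)/λ = 2.14046 minutes.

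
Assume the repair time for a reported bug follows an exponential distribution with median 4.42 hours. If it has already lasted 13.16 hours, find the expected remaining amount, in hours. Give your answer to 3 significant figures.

For an exponential, median = ln(2)/λ, so λ = ln 2 / 4.42 = 0.156821 per hour.
By memorylessness, the remaining amount past any threshold is again Exp(λ) with mean 1/λ = 6.37671 hours.

6.38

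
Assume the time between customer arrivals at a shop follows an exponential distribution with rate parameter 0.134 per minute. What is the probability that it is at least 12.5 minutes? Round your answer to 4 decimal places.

P(X > 12.5) = e^(−λ·12.5) = e^(−1.675) ≈ 0.1873.

0.1873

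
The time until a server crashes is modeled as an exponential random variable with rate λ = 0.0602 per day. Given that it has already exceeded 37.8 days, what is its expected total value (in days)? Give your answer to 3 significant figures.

By memorylessness, E[X | X > 37.8] = 37.8 + 1/λ = 37.8 + 16.6113 = 54.4113 days.

54.4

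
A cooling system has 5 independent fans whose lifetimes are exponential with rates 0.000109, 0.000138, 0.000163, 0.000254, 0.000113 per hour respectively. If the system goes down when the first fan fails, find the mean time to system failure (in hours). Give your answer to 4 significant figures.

The time to first failure is exponential with rate Σλ = 0.000109 + 0.000138 + 0.000163 + 0.000254 + 0.000113 = 0.000777.
E[min] = 1/Σλ = 1/0.000777 = 1287 hours.

1287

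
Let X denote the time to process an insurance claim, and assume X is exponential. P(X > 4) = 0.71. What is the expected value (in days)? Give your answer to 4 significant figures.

11.68

e^(−λ·4) = 0.71 ⇒ λ = −ln(0.71)/4 = 0.0856226.
Mean = 1/λ = 11.6792 days.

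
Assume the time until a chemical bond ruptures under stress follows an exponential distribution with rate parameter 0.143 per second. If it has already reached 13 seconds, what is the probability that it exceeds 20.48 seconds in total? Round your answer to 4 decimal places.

0.3431

P(X > s+t | X > s) = e^(−λ(s+t))/e^(−λs) = e^(−λt), independent of s = 13.
P(X > 7.48) = e^(−1.0696) ≈ 0.3431.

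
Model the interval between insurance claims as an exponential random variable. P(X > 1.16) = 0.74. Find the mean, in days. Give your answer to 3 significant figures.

3.85

e^(−λ·1.16) = 0.74 ⇒ λ = −ln(0.74)/1.16 = 0.259573.
Mean = 1/λ = 3.85248 days.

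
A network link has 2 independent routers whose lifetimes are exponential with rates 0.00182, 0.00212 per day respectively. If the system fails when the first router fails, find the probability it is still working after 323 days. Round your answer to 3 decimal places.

The time to first failure is exponential with rate Σλ = 0.00182 + 0.00212 = 0.00394.
P(min > 323) = e^(−0.00394·323) = e^(−1.2726) ≈ 0.280.

0.280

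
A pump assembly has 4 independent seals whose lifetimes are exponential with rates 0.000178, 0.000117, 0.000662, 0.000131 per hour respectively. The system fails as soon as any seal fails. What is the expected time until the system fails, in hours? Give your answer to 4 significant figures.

The time to first failure is exponential with rate Σλ = 0.000178 + 0.000117 + 0.000662 + 0.000131 = 0.001088.
E[min] = 1/Σλ = 1/0.001088 = 919.118 hours.

919.1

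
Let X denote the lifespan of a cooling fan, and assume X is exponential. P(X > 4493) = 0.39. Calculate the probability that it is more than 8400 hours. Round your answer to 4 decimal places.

0.1720

e^(−λ·4493) = 0.39 ⇒ λ = −ln(0.39)/4493 = 0.000209572.
P(X > 8400) = e^(−0.000209572·8400) = e^(−1.7604) ≈ 0.1720.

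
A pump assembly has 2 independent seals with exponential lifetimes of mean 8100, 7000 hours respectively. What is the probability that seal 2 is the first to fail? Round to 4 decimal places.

0.5364

Rates: λ_i = 1/mean_i → 0.000123457, 0.000142857; Σλ = 0.000266314.
P(seal 2 first) = λ_2/Σλ = 0.000142857/0.000266314 ≈ 0.5364.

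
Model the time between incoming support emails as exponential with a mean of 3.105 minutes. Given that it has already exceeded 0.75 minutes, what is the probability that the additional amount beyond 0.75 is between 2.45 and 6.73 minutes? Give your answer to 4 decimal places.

0.3398

The rate is λ = 1/3.105 = 0.322061 per minute.
Memoryless: the residual past 0.75 is again Exp(λ).
P(2.45 < residual < 6.73) = e^(−λ·2.45) − e^(−λ·6.73) = 0.45428 − 0.11447 ≈ 0.3398.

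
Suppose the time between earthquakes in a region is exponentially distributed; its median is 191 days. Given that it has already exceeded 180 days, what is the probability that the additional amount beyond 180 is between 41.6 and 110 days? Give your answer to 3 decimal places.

0.189

For an exponential, median = ln(2)/λ, so λ = ln 2 / 191 = 0.00362904 per day.
Memoryless: the residual past 180 is again Exp(λ).
P(41.6 < residual < 110) = e^(−λ·41.6) − e^(−λ·110) = 0.85988 − 0.67086 ≈ 0.189.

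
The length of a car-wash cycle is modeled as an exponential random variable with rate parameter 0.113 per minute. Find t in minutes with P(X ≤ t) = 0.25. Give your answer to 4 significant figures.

Set 1 − e^(−λt) = 0.25, so t = −ln(0.75)/λ = 0.28768/0.113 ≈ 2.54586 minutes.

2.546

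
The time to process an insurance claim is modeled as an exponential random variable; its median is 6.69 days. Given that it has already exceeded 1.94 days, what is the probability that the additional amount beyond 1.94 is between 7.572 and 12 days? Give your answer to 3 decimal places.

For an exponential, median = ln(2)/λ, so λ = ln 2 / 6.69 = 0.103609 per day.
Memoryless: the residual past 1.94 is again Exp(λ).
P(7.572 < residual < 12) = e^(−λ·7.572) − e^(−λ·12) = 0.45633 − 0.28843 ≈ 0.168.

0.168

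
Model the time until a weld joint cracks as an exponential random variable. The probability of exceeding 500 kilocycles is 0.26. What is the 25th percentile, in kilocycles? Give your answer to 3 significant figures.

e^(−λ·500) = 0.26 ⇒ λ = −ln(0.26)/500 = 0.00269415.
25th percentile: 1 − e^(−λt) = 0.25, t = −ln(0.75)/λ = 106.78 kilocycles.

107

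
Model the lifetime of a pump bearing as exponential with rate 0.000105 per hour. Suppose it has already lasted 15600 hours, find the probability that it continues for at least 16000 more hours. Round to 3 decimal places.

P(X > s+t | X > s) = e^(−λ(s+t))/e^(−λs) = e^(−λt), independent of s = 15600.
P(X > 16000) = e^(−1.68) ≈ 0.186.

0.186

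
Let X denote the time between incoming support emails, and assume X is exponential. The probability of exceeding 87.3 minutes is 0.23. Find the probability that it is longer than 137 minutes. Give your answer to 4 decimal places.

0.0996

e^(−λ·87.3) = 0.23 ⇒ λ = −ln(0.23)/87.3 = 0.0168348.
P(X > 137) = e^(−0.0168348·137) = e^(−2.3064) ≈ 0.0996.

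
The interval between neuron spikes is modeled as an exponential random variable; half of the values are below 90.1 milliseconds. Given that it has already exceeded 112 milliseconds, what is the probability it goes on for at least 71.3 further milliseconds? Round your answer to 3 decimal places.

0.578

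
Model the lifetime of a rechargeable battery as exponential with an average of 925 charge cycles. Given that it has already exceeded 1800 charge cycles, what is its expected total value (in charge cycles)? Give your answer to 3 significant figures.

The rate is λ = 1/925 = 0.00108108 per charge cycle.
By memorylessness, E[X | X > 1800] = 1800 + 1/λ = 1800 + 925 = 2725 charge cycles.

2730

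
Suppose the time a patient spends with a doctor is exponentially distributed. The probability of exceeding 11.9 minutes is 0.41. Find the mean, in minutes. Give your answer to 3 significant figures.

13.3

e^(−λ·11.9) = 0.41 ⇒ λ = −ln(0.41)/11.9 = 0.0749242.
Mean = 1/λ = 13.3468 minutes.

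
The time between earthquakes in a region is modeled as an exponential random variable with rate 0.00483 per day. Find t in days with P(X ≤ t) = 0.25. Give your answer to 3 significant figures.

Set 1 − e^(−λt) = 0.25, so t = −ln(0.75)/λ = 0.28768/0.00483 ≈ 59.5615 days.

59.6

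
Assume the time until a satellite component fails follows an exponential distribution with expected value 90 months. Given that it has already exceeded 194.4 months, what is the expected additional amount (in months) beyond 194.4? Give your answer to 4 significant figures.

The rate is λ = 1/90 = 0.0111111 per month.
By memorylessness, the remaining amount past any threshold is again Exp(λ) with mean 1/λ = 90 months.

90.00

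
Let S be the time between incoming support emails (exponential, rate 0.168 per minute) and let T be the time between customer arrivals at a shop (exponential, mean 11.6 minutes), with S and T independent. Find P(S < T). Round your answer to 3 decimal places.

λ_1 = 0.168, λ_2 = 1/11.6 = 0.0862069.
For independent exponentials, P(S < T) = λ_1/(λ_1+λ_2) = 0.168/0.254207 ≈ 0.661.

0.661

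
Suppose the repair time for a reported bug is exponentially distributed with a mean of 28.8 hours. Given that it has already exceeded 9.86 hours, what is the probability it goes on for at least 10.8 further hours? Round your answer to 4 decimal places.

0.6873

The rate is λ = 1/28.8 = 0.0347222 per hour.
By the memoryless property, P(X > 9.86+10.8 | X > 9.86) = P(X > 10.8).
P(X > 10.8) = e^(−0.375) ≈ 0.6873.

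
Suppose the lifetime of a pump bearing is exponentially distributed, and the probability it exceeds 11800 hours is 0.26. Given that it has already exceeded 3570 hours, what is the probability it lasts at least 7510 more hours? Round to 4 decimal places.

From e^(−λ·11800) = 0.26, λ = −ln(0.26)/11800 = 0.000114159.
Memoryless: P(X > 3570+7510 | X > 3570) = P(X > 7510) = e^(−0.000114159·7510) ≈ 0.4243.

0.4243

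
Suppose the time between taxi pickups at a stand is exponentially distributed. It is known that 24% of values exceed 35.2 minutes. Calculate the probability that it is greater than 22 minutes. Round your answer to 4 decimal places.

0.4099

e^(−λ·35.2) = 0.24 ⇒ λ = −ln(0.24)/35.2 = 0.0405431.
P(X > 22) = e^(−0.0405431·22) = e^(−0.89195) ≈ 0.4099.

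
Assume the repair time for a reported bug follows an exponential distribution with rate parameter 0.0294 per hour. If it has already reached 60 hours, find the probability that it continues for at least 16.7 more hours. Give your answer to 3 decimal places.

0.612

The exponential is memoryless, so the remaining time is again Exp(λ): the condition X > 60 is irrelevant.
P(X > 16.7) = e^(−0.49098) ≈ 0.612.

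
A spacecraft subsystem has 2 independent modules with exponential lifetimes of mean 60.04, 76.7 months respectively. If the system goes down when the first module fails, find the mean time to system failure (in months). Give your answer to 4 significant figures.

33.68

The first failure time is exponential with rate Σλ_i = 1/60.04 + 1/76.7 = 0.0296934 per month.
E[min] = 1/Σλ = 1/0.0296934 = 33.6775 months.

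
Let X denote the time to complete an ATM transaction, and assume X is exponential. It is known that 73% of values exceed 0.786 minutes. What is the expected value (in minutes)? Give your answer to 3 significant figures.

e^(−λ·0.786) = 0.73 ⇒ λ = −ln(0.73)/0.786 = 0.400395.
Mean = 1/λ = 2.49753 minutes.

2.50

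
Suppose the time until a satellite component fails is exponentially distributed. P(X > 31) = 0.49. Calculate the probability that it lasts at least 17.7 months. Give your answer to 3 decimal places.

e^(−λ·31) = 0.49 ⇒ λ = −ln(0.49)/31 = 0.0230113.
P(X > 17.7) = e^(−0.0230113·17.7) = e^(−0.4073) ≈ 0.665.

0.665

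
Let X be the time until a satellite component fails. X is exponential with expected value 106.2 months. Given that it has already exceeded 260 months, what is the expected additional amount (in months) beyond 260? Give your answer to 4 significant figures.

106.2

The rate is λ = 1/106.2 = 0.0094162 per month.
By memorylessness, the remaining amount past any threshold is again Exp(λ) with mean 1/λ = 106.2 months.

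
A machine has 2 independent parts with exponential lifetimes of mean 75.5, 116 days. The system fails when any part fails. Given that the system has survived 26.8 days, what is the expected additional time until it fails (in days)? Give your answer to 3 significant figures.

45.7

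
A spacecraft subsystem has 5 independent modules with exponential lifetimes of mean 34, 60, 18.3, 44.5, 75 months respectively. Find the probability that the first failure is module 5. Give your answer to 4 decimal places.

0.0977

Rates: λ_i = 1/mean_i → 0.0294118, 0.0166667, 0.0546448, 0.0224719, 0.0133333; Σλ = 0.136528.
P(module 5 first) = λ_5/Σλ = 0.0133333/0.136528 ≈ 0.0977.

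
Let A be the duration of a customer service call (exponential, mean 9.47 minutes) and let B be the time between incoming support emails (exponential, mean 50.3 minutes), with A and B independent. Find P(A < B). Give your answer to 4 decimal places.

λ_1 = 1/9.47 = 0.105597, λ_2 = 1/50.3 = 0.0198807.
For independent exponentials, P(A < B) = λ_1/(λ_1+λ_2) = 0.105597/0.125477 ≈ 0.8416.

0.8416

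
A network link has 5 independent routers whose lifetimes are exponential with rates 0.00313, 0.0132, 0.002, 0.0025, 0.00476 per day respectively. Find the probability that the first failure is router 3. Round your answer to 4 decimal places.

The time to first failure is exponential with rate Σλ = 0.00313 + 0.0132 + 0.002 + 0.0025 + 0.00476 = 0.02559.
P(router 3 first) = λ_3/Σλ = 0.002/0.02559 ≈ 0.0782.

0.0782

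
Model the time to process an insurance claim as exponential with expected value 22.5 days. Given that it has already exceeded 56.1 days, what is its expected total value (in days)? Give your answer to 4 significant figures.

The rate is λ = 1/22.5 = 0.0444444 per day.
By memorylessness, E[X | X > 56.1] = 56.1 + 1/λ = 56.1 + 22.5 = 78.6 days.

78.60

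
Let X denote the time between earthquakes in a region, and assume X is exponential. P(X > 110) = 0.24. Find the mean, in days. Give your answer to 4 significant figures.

e^(−λ·110) = 0.24 ⇒ λ = −ln(0.24)/110 = 0.0129738.
Mean = 1/λ = 77.0785 days.

77.08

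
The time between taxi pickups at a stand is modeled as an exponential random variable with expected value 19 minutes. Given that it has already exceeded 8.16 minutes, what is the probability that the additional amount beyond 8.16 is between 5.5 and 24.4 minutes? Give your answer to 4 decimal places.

The rate is λ = 1/19 = 0.0526316 per minute.
Memoryless: the residual past 8.16 is again Exp(λ).
P(5.5 < residual < 24.4) = e^(−λ·5.5) − e^(−λ·24.4) = 0.74866 − 0.27687 ≈ 0.4718.

0.4718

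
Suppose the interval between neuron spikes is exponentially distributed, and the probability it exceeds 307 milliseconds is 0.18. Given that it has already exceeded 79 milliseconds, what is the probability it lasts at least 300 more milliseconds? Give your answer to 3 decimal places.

From e^(−λ·307) = 0.18, λ = −ln(0.18)/307 = 0.00558566.
Memoryless: P(X > 79+300 | X > 79) = P(X > 300) = e^(−0.00558566·300) ≈ 0.187.

0.187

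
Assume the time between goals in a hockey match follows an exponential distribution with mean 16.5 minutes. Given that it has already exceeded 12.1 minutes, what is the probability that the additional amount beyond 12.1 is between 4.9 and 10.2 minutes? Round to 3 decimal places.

The rate is λ = 1/16.5 = 0.0606061 per minute.
Memoryless: the residual past 12.1 is again Exp(λ).
P(4.9 < residual < 10.2) = e^(−λ·4.9) − e^(−λ·10.2) = 0.74307 − 0.53892 ≈ 0.204.

0.204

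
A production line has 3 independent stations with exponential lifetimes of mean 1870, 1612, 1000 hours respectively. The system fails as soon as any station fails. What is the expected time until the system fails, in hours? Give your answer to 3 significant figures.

The first failure time is exponential with rate Σλ_i = 1/1870 + 1/1612 + 1/1000 = 0.00215511 per hour.
E[min] = 1/Σλ = 1/0.00215511 = 464.014 hours.

464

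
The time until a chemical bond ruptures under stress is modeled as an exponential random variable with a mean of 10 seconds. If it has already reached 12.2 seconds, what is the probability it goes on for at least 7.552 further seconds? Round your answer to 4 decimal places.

The rate is λ = 1/10 = 0.1 per second.
P(X > s+t | X > s) = e^(−λ(s+t))/e^(−λs) = e^(−λt), independent of s = 12.2.
P(X > 7.552) = e^(−0.7552) ≈ 0.4699.

0.4699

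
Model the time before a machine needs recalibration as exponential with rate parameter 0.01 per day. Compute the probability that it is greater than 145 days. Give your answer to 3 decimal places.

0.235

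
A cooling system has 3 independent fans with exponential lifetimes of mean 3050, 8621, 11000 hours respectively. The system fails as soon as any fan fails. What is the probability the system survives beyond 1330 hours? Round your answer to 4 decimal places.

0.4910

The first failure time is exponential with rate Σλ_i = 1/3050 + 1/8621 + 1/11000 = 0.000534774 per hour.
P(min > 1330) = e^(−0.000534774·1330) = e^(−0.71125) ≈ 0.4910.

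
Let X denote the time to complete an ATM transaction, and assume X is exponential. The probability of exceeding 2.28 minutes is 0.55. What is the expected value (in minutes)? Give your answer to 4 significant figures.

e^(−λ·2.28) = 0.55 ⇒ λ = −ln(0.55)/2.28 = 0.262209.
Mean = 1/λ = 3.81375 minutes.

3.814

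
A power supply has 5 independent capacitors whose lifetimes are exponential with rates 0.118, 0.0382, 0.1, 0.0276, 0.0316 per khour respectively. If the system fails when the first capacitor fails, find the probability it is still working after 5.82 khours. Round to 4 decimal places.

The time to first failure is exponential with rate Σλ = 0.118 + 0.0382 + 0.1 + 0.0276 + 0.0316 = 0.3154.
P(min > 5.82) = e^(−0.3154·5.82) = e^(−1.8356) ≈ 0.1595.

0.1595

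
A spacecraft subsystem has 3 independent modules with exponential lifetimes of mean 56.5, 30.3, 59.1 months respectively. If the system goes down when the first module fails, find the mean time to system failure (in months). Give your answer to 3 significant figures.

14.8

The first failure time is exponential with rate Σλ_i = 1/56.5 + 1/30.3 + 1/59.1 = 0.0676229 per month.
E[min] = 1/Σλ = 1/0.0676229 = 14.7879 months.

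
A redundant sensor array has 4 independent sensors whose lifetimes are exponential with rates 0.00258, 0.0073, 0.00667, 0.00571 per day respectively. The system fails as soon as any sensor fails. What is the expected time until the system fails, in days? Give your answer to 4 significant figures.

44.92

The time to first failure is exponential with rate Σλ = 0.00258 + 0.0073 + 0.00667 + 0.00571 = 0.02226.
E[min] = 1/Σλ = 1/0.02226 = 44.9236 days.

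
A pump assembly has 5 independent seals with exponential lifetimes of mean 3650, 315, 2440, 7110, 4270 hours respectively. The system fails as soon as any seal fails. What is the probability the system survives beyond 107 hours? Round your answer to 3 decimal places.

0.636

The first failure time is exponential with rate Σλ_i = 1/3650 + 1/315 + 1/2440 + 1/7110 + 1/4270 = 0.00423325 per hour.
P(min > 107) = e^(−0.00423325·107) = e^(−0.45296) ≈ 0.636.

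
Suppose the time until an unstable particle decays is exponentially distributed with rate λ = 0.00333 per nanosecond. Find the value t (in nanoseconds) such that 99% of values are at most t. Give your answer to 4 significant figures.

Set 1 − e^(−λt) = 0.99, so t = −ln(0.01)/λ = 4.6052/0.00333 ≈ 1382.93 nanoseconds.

1383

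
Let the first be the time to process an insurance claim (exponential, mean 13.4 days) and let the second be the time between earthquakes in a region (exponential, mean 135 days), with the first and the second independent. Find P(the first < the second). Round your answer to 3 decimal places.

0.910

λ_1 = 1/13.4 = 0.0746269, λ_2 = 1/135 = 0.00740741.
For independent exponentials, P(the first < the second) = λ_1/(λ_1+λ_2) = 0.0746269/0.0820343 ≈ 0.910.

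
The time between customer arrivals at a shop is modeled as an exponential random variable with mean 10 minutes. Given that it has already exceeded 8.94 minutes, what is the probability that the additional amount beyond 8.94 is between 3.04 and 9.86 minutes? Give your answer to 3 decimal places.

0.365

The rate is λ = 1/10 = 0.1 per minute.
Memoryless: the residual past 8.94 is again Exp(λ).
P(3.04 < residual < 9.86) = e^(−λ·3.04) − e^(−λ·9.86) = 0.73786 − 0.37307 ≈ 0.365.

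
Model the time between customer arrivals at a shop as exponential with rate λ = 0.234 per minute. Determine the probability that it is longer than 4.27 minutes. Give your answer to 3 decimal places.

0.368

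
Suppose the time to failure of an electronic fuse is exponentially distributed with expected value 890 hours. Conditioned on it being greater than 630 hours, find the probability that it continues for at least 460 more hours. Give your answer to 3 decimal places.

The rate is λ = 1/890 = 0.0011236 per hour.
By the memoryless property, P(X > 630+460 | X > 630) = P(X > 460).
P(X > 460) = e^(−0.51685) ≈ 0.596.

0.596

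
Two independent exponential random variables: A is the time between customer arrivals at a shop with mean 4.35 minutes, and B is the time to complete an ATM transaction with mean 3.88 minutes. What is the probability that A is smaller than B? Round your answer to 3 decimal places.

λ_1 = 1/4.35 = 0.229885, λ_2 = 1/3.88 = 0.257732.
For independent exponentials, P(A < B) = λ_1/(λ_1+λ_2) = 0.229885/0.487617 ≈ 0.471.

0.471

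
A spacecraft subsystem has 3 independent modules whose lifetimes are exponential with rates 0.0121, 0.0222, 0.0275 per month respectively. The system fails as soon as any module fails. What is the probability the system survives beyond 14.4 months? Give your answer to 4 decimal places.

0.4107

The time to first failure is exponential with rate Σλ = 0.0121 + 0.0222 + 0.0275 = 0.0618.
P(min > 14.4) = e^(−0.0618·14.4) = e^(−0.88992) ≈ 0.4107.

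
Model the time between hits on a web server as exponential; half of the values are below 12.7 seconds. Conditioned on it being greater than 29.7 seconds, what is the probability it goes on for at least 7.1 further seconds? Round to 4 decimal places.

0.6787

For an exponential, median = ln(2)/λ, so λ = ln 2 / 12.7 = 0.0545785 per second.
The exponential is memoryless, so the remaining time is again Exp(λ): the condition X > 29.7 is irrelevant.
P(X > 7.1) = e^(−0.38751) ≈ 0.6787.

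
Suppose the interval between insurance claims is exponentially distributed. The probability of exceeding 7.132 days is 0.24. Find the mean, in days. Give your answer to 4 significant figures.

4.997

e^(−λ·7.132) = 0.24 ⇒ λ = −ln(0.24)/7.132 = 0.2001.
Mean = 1/λ = 4.99749 days.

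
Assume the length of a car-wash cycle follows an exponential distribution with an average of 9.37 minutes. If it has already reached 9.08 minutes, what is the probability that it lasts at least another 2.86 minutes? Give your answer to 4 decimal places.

0.7370

The rate is λ = 1/9.37 = 0.106724 per minute.
The exponential is memoryless, so the remaining time is again Exp(λ): the condition X > 9.08 is irrelevant.
P(X > 2.86) = e^(−0.30523) ≈ 0.7370.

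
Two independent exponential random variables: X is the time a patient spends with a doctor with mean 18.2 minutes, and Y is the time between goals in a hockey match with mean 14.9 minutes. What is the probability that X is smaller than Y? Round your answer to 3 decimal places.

0.450

λ_1 = 1/18.2 = 0.0549451, λ_2 = 1/14.9 = 0.0671141.
For independent exponentials, P(X < Y) = λ_1/(λ_1+λ_2) = 0.0549451/0.122059 ≈ 0.450.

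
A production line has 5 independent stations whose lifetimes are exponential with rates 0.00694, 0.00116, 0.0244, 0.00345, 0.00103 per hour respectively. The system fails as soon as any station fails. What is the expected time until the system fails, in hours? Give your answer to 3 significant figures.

27.0

The time to first failure is exponential with rate Σλ = 0.00694 + 0.00116 + 0.0244 + 0.00345 + 0.00103 = 0.03698.
E[min] = 1/Σλ = 1/0.03698 = 27.0416 hours.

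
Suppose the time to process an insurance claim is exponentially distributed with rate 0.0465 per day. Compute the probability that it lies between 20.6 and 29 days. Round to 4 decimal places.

0.1241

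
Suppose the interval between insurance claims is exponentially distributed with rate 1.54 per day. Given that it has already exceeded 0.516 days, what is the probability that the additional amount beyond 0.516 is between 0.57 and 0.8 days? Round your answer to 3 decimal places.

0.124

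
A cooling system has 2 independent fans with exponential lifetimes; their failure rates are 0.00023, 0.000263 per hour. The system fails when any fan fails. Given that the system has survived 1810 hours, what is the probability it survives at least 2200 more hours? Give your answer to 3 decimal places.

0.338

Time to first failure ~ Exp(Σλ) with Σλ = 0.000493.
By memorylessness, P(T > 1810+2200 | T > 1810) = P(T > 2200) = e^(−0.000493·2200) ≈ 0.338.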